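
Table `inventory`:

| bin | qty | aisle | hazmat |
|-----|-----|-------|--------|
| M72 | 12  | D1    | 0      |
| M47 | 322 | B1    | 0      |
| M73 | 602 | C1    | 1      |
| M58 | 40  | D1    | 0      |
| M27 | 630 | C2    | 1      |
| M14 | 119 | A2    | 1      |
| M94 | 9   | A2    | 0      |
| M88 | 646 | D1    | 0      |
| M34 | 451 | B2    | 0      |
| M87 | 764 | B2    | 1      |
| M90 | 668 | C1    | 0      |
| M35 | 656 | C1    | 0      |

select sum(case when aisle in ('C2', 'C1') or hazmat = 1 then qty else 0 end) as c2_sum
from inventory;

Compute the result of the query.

bin=M72: ✗
bin=M47: ✗
bin=M73: ✓ → 602
bin=M58: ✗
bin=M27: ✓ → 630
bin=M14: ✓ → 119
bin=M94: ✗
bin=M88: ✗
bin=M34: ✗
bin=M87: ✓ → 764
bin=M90: ✓ → 668
bin=M35: ✓ → 656
c2_sum = 602 + 630 + 119 + 764 + 668 + 656 = 3439

3439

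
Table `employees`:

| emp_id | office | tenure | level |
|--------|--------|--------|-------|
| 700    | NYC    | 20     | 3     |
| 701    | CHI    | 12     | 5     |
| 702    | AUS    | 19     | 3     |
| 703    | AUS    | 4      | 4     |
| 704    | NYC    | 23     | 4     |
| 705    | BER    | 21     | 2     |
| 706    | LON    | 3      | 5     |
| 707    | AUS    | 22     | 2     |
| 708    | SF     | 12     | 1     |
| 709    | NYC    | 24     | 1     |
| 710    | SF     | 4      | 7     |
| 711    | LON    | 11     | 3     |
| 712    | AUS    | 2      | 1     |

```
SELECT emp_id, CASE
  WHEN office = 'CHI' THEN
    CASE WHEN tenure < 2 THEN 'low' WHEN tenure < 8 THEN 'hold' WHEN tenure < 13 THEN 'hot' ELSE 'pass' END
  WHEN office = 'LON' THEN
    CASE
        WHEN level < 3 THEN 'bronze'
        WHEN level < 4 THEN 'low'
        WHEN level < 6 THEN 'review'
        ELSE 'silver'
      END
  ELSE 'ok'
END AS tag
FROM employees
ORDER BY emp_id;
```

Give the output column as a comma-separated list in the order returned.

ok, hot, ok, ok, ok, ok, review, ok, ok, ok, ok, low, ok

emp_id=700: office='NYC' → outer ELSE → ok
emp_id=701: office='CHI' → inner[tenure < 13] → hot
emp_id=702: office='AUS' → outer ELSE → ok
emp_id=703: office='AUS' → outer ELSE → ok
emp_id=704: office='NYC' → outer ELSE → ok
emp_id=705: office='BER' → outer ELSE → ok
emp_id=706: office='LON' → inner[level < 6] → review
emp_id=707: office='AUS' → outer ELSE → ok
emp_id=708: office='SF' → outer ELSE → ok
emp_id=709: office='NYC' → outer ELSE → ok
emp_id=710: office='SF' → outer ELSE → ok
emp_id=711: office='LON' → inner[level < 4] → low
emp_id=712: office='AUS' → outer ELSE → ok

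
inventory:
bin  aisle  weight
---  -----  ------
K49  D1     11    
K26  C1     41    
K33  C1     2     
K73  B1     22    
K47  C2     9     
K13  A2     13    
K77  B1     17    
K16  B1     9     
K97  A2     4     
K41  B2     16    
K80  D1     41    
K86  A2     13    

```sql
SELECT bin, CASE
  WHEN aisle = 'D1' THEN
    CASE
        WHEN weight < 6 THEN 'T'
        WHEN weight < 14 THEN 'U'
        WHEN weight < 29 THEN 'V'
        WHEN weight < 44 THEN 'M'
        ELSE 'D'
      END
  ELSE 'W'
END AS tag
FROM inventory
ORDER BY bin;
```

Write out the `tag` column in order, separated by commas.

W, W, W, W, W, W, U, W, W, M, W, W

bin=K13: aisle='A2' → outer ELSE → W
bin=K16: aisle='B1' → outer ELSE → W
bin=K26: aisle='C1' → outer ELSE → W
bin=K33: aisle='C1' → outer ELSE → W
bin=K41: aisle='B2' → outer ELSE → W
bin=K47: aisle='C2' → outer ELSE → W
bin=K49: aisle='D1' → inner[weight < 14] → U
bin=K73: aisle='B1' → outer ELSE → W
bin=K77: aisle='B1' → outer ELSE → W
bin=K80: aisle='D1' → inner[weight < 44] → M
bin=K86: aisle='A2' → outer ELSE → W
bin=K97: aisle='A2' → outer ELSE → W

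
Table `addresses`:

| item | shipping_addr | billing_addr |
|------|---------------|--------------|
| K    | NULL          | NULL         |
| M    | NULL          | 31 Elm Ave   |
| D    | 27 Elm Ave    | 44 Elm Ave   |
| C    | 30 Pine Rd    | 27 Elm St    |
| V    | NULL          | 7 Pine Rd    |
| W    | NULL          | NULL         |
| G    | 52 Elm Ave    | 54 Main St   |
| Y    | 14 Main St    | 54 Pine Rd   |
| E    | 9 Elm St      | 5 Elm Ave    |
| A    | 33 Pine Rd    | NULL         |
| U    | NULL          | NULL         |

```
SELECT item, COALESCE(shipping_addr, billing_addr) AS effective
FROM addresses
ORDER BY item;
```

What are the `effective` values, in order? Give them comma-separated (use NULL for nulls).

item=A: shipping_addr=33 Pine Rd → 33 Pine Rd
item=C: shipping_addr=30 Pine Rd → 30 Pine Rd
item=D: shipping_addr=27 Elm Ave → 27 Elm Ave
item=E: shipping_addr=9 Elm St → 9 Elm St
item=G: shipping_addr=52 Elm Ave → 52 Elm Ave
item=K: shipping_addr=NULL, billing_addr=NULL (all NULL) → NULL
item=M: shipping_addr=NULL, billing_addr=31 Elm Ave → 31 Elm Ave
item=U: shipping_addr=NULL, billing_addr=NULL (all NULL) → NULL
item=V: shipping_addr=NULL, billing_addr=7 Pine Rd → 7 Pine Rd
item=W: shipping_addr=NULL, billing_addr=NULL (all NULL) → NULL
item=Y: shipping_addr=14 Main St → 14 Main St

33 Pine Rd, 30 Pine Rd, 27 Elm Ave, 9 Elm St, 52 Elm Ave, NULL, 31 Elm Ave, NULL, 7 Pine Rd, NULL, 14 Main St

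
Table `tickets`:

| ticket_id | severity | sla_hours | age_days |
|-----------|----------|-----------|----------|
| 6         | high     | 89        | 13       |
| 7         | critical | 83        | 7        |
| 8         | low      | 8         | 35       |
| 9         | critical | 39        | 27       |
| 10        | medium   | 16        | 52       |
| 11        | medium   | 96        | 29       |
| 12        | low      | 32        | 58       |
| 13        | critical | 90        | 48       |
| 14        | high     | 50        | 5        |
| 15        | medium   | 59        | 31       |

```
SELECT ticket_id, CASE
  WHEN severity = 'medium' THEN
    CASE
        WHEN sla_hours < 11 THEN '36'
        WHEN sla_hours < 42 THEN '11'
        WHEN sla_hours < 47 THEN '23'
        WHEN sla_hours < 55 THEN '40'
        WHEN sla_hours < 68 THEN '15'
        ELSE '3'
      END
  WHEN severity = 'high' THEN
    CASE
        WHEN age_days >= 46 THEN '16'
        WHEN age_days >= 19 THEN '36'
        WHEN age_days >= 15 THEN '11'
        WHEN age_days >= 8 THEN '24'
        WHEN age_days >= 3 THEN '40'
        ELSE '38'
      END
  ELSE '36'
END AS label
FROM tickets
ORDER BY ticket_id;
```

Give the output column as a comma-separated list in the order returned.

ticket_id=6: severity='high' → inner[age_days >= 8] → 24
ticket_id=7: severity='critical' → outer ELSE → 36
ticket_id=8: severity='low' → outer ELSE → 36
ticket_id=9: severity='critical' → outer ELSE → 36
ticket_id=10: severity='medium' → inner[sla_hours < 42] → 11
ticket_id=11: severity='medium' → inner[ELSE] → 3
ticket_id=12: severity='low' → outer ELSE → 36
ticket_id=13: severity='critical' → outer ELSE → 36
ticket_id=14: severity='high' → inner[age_days >= 3] → 40
ticket_id=15: severity='medium' → inner[sla_hours < 68] → 15

24, 36, 36, 36, 11, 3, 36, 36, 40, 15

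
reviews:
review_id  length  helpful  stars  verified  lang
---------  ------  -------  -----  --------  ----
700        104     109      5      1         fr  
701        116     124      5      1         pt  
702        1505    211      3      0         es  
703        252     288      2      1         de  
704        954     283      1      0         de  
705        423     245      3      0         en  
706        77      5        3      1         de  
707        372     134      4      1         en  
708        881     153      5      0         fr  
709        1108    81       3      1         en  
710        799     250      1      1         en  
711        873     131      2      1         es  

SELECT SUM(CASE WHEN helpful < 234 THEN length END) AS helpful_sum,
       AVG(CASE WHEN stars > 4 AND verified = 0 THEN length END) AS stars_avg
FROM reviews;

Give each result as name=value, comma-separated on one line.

helpful_sum=5036, stars_avg=881

[helpful_sum: helpful < 234]
review_id=700: ✓ → 104
review_id=701: ✓ → 116
review_id=702: ✓ → 1505
review_id=703: ✗
review_id=704: ✗
review_id=705: ✗
review_id=706: ✓ → 77
review_id=707: ✓ → 372
review_id=708: ✓ → 881
review_id=709: ✓ → 1108
review_id=710: ✗
review_id=711: ✓ → 873
helpful_sum = 104 + 116 + 1505 + 77 + 372 + 881 + 1108 + 873 = 5036
—
[stars_avg: stars > 4 AND verified = 0]
review_id=700: ✗
review_id=701: ✗
review_id=702: ✗
review_id=703: ✗
review_id=704: ✗
review_id=705: ✗
review_id=706: ✗
review_id=707: ✗
review_id=708: ✓ → 881
review_id=709: ✗
review_id=710: ✗
review_id=711: ✗
stars_avg = 881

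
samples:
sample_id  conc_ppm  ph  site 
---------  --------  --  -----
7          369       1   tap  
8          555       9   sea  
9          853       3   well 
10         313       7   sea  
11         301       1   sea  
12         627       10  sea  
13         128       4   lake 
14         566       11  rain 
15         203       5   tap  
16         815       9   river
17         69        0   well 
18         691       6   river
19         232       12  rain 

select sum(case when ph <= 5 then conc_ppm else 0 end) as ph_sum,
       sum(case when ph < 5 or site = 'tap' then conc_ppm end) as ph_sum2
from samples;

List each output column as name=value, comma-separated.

[ph_sum: ph <= 5]
sample_id=7: ✓ → 369
sample_id=8: ✗
sample_id=9: ✓ → 853
sample_id=10: ✗
sample_id=11: ✓ → 301
sample_id=12: ✗
sample_id=13: ✓ → 128
sample_id=14: ✗
sample_id=15: ✓ → 203
sample_id=16: ✗
sample_id=17: ✓ → 69
sample_id=18: ✗
sample_id=19: ✗
ph_sum = 369 + 853 + 301 + 128 + 203 + 69 = 1923
—
[ph_sum2: ph < 5 or site = 'tap']
sample_id=7: ✓ → 369
sample_id=8: ✗
sample_id=9: ✓ → 853
sample_id=10: ✗
sample_id=11: ✓ → 301
sample_id=12: ✗
sample_id=13: ✓ → 128
sample_id=14: ✗
sample_id=15: ✓ → 203
sample_id=16: ✗
sample_id=17: ✓ → 69
sample_id=18: ✗
sample_id=19: ✗
ph_sum2 = 369 + 853 + 301 + 128 + 203 + 69 = 1923

ph_sum=1923, ph_sum2=1923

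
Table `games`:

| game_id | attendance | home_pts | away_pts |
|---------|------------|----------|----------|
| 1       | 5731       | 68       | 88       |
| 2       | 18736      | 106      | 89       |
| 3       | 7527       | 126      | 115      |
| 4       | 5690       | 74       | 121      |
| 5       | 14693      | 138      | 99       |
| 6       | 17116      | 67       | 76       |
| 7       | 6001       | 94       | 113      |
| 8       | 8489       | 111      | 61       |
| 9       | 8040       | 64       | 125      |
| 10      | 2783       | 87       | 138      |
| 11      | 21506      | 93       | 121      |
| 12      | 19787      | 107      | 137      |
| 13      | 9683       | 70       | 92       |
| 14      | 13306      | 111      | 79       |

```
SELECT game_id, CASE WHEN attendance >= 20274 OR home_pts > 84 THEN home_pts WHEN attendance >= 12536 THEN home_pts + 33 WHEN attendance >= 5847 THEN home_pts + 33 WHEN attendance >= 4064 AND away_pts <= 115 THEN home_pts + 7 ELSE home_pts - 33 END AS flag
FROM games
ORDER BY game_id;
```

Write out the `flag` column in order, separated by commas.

game_id=1: attendance >= 4064 AND away_pts <= 115 → 75
game_id=2: attendance >= 20274 OR home_pts > 84 → 106
game_id=3: attendance >= 20274 OR home_pts > 84 → 126
game_id=4: ELSE → 41
game_id=5: attendance >= 20274 OR home_pts > 84 → 138
game_id=6: attendance >= 12536 → 100
game_id=7: attendance >= 20274 OR home_pts > 84 → 94
game_id=8: attendance >= 20274 OR home_pts > 84 → 111
game_id=9: attendance >= 5847 → 97
game_id=10: attendance >= 20274 OR home_pts > 84 → 87
game_id=11: attendance >= 20274 OR home_pts > 84 → 93
game_id=12: attendance >= 20274 OR home_pts > 84 → 107
game_id=13: attendance >= 5847 → 103
game_id=14: attendance >= 20274 OR home_pts > 84 → 111

75, 106, 126, 41, 138, 100, 94, 111, 97, 87, 93, 107, 103, 111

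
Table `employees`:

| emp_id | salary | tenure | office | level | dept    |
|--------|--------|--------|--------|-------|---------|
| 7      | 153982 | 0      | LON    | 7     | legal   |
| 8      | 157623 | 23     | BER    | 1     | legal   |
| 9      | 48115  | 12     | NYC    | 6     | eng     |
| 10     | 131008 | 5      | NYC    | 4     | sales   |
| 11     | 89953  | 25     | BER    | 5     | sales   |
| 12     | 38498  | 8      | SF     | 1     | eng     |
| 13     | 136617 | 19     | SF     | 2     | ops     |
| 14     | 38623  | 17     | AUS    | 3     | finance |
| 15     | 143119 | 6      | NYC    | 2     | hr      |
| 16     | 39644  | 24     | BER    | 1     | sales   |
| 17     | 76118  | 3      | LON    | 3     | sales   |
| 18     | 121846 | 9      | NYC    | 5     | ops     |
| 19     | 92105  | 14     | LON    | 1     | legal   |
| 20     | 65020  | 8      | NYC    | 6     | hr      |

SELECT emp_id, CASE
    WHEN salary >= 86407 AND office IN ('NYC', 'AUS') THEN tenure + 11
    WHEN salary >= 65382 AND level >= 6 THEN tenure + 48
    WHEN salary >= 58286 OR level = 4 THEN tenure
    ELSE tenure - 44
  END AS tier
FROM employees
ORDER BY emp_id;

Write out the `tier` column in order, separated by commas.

emp_id=7: salary >= 65382 AND level >= 6 → 48
emp_id=8: salary >= 58286 OR level = 4 → 23
emp_id=9: ELSE → -32
emp_id=10: salary >= 86407 AND office IN ('NYC', 'AUS') → 16
emp_id=11: salary >= 58286 OR level = 4 → 25
emp_id=12: ELSE → -36
emp_id=13: salary >= 58286 OR level = 4 → 19
emp_id=14: ELSE → -27
emp_id=15: salary >= 86407 AND office IN ('NYC', 'AUS') → 17
emp_id=16: ELSE → -20
emp_id=17: salary >= 58286 OR level = 4 → 3
emp_id=18: salary >= 86407 AND office IN ('NYC', 'AUS') → 20
emp_id=19: salary >= 58286 OR level = 4 → 14
emp_id=20: salary >= 58286 OR level = 4 → 8

48, 23, -32, 16, 25, -36, 19, -27, 17, -20, 3, 20, 14, 8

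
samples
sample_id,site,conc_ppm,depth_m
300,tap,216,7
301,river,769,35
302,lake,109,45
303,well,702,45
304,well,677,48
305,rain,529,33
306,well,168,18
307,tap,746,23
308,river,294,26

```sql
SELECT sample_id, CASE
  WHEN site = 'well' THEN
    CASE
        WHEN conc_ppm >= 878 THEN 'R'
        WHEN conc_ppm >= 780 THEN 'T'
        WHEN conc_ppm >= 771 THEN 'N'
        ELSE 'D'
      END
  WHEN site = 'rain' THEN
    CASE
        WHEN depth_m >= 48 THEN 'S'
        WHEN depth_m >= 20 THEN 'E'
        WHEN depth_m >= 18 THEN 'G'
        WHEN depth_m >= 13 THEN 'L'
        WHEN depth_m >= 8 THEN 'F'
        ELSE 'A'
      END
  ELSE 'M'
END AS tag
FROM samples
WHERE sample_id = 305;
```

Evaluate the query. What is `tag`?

sample_id = 305: site=rain, conc_ppm=529, depth_m=33.
site='rain' → inner[depth_m >= 20] → E

E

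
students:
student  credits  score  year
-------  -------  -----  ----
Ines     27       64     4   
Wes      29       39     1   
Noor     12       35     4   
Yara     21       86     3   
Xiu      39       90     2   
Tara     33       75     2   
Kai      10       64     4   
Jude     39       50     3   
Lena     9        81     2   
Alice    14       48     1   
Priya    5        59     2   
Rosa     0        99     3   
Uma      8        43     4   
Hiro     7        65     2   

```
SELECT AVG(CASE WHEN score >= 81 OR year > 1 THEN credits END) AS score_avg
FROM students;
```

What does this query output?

17.5

student=Ines: ✓ → 27
student=Wes: ✗
student=Noor: ✓ → 12
student=Yara: ✓ → 21
student=Xiu: ✓ → 39
student=Tara: ✓ → 33
student=Kai: ✓ → 10
student=Jude: ✓ → 39
student=Lena: ✓ → 9
student=Alice: ✗
student=Priya: ✓ → 5
student=Rosa: ✓ → 0
student=Uma: ✓ → 8
student=Hiro: ✓ → 7
score_avg = (27 + 12 + 21 + 39 + 33 + 10 + 39 + 9 + 5 + 0 + 8 + 7) / 12 = 17.5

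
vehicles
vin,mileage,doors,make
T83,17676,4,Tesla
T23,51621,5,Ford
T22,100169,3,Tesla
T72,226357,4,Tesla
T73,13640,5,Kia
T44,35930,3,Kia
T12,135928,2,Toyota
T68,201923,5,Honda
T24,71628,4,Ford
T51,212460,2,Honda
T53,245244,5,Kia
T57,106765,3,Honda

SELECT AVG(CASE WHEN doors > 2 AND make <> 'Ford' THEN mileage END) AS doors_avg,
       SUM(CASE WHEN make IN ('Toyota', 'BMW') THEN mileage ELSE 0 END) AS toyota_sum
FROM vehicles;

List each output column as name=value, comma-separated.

doors_avg=118463, toyota_sum=135928

[doors_avg: doors > 2 AND make <> 'Ford']
vin=T83: ✓ → 17676
vin=T23: ✗
vin=T22: ✓ → 100169
vin=T72: ✓ → 226357
vin=T73: ✓ → 13640
vin=T44: ✓ → 35930
vin=T12: ✗
vin=T68: ✓ → 201923
vin=T24: ✗
vin=T51: ✗
vin=T53: ✓ → 245244
vin=T57: ✓ → 106765
doors_avg = (17676 + 100169 + 226357 + 13640 + 35930 + 201923 + 245244 + 106765) / 8 = 118463
—
[toyota_sum: make IN ('Toyota', 'BMW')]
vin=T83: ✗
vin=T23: ✗
vin=T22: ✗
vin=T72: ✗
vin=T73: ✗
vin=T44: ✗
vin=T12: ✓ → 135928
vin=T68: ✗
vin=T24: ✗
vin=T51: ✗
vin=T53: ✗
vin=T57: ✗
toyota_sum = 135928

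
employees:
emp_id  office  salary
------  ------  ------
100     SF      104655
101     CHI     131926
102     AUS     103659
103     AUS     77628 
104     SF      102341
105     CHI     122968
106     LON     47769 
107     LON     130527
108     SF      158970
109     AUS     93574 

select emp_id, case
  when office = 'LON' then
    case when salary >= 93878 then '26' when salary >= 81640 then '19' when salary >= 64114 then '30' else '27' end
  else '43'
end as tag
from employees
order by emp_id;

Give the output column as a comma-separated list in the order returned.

43, 43, 43, 43, 43, 43, 27, 26, 43, 43

emp_id=100: office='SF' → outer ELSE → 43
emp_id=101: office='CHI' → outer ELSE → 43
emp_id=102: office='AUS' → outer ELSE → 43
emp_id=103: office='AUS' → outer ELSE → 43
emp_id=104: office='SF' → outer ELSE → 43
emp_id=105: office='CHI' → outer ELSE → 43
emp_id=106: office='LON' → inner[ELSE] → 27
emp_id=107: office='LON' → inner[salary >= 93878] → 26
emp_id=108: office='SF' → outer ELSE → 43
emp_id=109: office='AUS' → outer ELSE → 43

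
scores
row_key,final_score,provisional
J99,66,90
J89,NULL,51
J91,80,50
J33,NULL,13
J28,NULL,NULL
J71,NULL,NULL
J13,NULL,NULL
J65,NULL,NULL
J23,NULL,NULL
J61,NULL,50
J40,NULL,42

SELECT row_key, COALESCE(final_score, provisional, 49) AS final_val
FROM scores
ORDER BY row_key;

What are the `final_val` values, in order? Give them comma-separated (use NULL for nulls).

row_key=J13: final_score=NULL, provisional=NULL, → literal 49 → 49
row_key=J23: final_score=NULL, provisional=NULL, → literal 49 → 49
row_key=J28: final_score=NULL, provisional=NULL, → literal 49 → 49
row_key=J33: final_score=NULL, provisional=13 → 13
row_key=J40: final_score=NULL, provisional=42 → 42
row_key=J61: final_score=NULL, provisional=50 → 50
row_key=J65: final_score=NULL, provisional=NULL, → literal 49 → 49
row_key=J71: final_score=NULL, provisional=NULL, → literal 49 → 49
row_key=J89: final_score=NULL, provisional=51 → 51
row_key=J91: final_score=80 → 80
row_key=J99: final_score=66 → 66

49, 49, 49, 13, 42, 50, 49, 49, 51, 80, 66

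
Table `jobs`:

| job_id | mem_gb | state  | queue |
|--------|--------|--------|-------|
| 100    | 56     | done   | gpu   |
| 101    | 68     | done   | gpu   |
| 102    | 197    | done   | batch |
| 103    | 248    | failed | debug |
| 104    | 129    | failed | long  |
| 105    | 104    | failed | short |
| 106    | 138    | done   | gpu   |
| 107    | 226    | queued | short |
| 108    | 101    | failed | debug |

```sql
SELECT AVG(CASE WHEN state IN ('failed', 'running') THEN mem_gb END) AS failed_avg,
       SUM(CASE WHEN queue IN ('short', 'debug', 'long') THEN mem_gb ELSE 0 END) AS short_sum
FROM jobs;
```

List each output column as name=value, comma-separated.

failed_avg=145.5, short_sum=808

[failed_avg: state IN ('failed', 'running')]
job_id=100: ✗
job_id=101: ✗
job_id=102: ✗
job_id=103: ✓ → 248
job_id=104: ✓ → 129
job_id=105: ✓ → 104
job_id=106: ✗
job_id=107: ✗
job_id=108: ✓ → 101
failed_avg = (248 + 129 + 104 + 101) / 4 = 145.5
—
[short_sum: queue IN ('short', 'debug', 'long')]
job_id=100: ✗
job_id=101: ✗
job_id=102: ✗
job_id=103: ✓ → 248
job_id=104: ✓ → 129
job_id=105: ✓ → 104
job_id=106: ✗
job_id=107: ✓ → 226
job_id=108: ✓ → 101
short_sum = 248 + 129 + 104 + 226 + 101 = 808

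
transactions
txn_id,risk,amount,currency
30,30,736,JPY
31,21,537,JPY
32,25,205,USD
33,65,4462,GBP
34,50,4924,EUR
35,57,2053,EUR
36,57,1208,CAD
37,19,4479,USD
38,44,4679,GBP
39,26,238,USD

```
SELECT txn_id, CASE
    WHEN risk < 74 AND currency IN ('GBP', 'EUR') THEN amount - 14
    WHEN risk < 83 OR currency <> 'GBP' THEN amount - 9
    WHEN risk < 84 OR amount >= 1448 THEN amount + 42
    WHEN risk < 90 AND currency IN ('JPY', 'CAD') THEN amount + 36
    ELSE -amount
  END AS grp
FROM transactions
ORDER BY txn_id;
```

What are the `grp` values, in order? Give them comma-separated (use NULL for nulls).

727, 528, 196, 4448, 4910, 2039, 1199, 4470, 4665, 229

txn_id=30: risk < 83 OR currency <> 'GBP' → 727
txn_id=31: risk < 83 OR currency <> 'GBP' → 528
txn_id=32: risk < 83 OR currency <> 'GBP' → 196
txn_id=33: risk < 74 AND currency IN ('GBP', 'EUR') → 4448
txn_id=34: risk < 74 AND currency IN ('GBP', 'EUR') → 4910
txn_id=35: risk < 74 AND currency IN ('GBP', 'EUR') → 2039
txn_id=36: risk < 83 OR currency <> 'GBP' → 1199
txn_id=37: risk < 83 OR currency <> 'GBP' → 4470
txn_id=38: risk < 74 AND currency IN ('GBP', 'EUR') → 4665
txn_id=39: risk < 83 OR currency <> 'GBP' → 229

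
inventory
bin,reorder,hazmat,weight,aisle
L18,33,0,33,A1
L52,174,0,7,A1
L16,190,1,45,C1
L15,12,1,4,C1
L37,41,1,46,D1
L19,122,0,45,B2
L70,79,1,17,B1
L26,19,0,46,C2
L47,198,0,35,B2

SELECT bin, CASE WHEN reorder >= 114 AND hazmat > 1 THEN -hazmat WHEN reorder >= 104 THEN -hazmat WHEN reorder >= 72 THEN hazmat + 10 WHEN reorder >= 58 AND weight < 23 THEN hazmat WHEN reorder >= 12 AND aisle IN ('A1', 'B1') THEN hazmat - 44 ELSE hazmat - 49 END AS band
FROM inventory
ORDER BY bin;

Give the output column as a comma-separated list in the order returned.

bin=L15: ELSE → -48
bin=L16: reorder >= 104 → -1
bin=L18: reorder >= 12 AND aisle IN ('A1', 'B1') → -44
bin=L19: reorder >= 104 → 0
bin=L26: ELSE → -49
bin=L37: ELSE → -48
bin=L47: reorder >= 104 → 0
bin=L52: reorder >= 104 → 0
bin=L70: reorder >= 72 → 11

-48, -1, -44, 0, -49, -48, 0, 0, 11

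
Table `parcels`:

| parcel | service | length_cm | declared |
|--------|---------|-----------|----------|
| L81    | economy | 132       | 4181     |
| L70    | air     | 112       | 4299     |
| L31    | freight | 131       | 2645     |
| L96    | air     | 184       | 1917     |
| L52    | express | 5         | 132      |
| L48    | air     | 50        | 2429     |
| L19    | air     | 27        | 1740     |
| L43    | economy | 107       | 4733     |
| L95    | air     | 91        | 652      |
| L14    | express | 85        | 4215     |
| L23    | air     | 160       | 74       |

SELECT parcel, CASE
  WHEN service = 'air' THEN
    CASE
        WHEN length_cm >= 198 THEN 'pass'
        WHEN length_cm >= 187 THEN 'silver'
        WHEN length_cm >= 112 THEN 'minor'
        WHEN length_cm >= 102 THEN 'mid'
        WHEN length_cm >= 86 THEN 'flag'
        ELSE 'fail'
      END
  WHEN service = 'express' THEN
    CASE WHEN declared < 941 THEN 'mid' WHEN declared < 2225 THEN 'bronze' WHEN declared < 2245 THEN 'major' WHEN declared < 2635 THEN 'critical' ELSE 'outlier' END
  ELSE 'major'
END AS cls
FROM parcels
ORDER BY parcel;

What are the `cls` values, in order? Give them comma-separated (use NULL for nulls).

outlier, fail, minor, major, major, fail, mid, minor, major, flag, minor

parcel=L14: service='express' → inner[ELSE] → outlier
parcel=L19: service='air' → inner[ELSE] → fail
parcel=L23: service='air' → inner[length_cm >= 112] → minor
parcel=L31: service='freight' → outer ELSE → major
parcel=L43: service='economy' → outer ELSE → major
parcel=L48: service='air' → inner[ELSE] → fail
parcel=L52: service='express' → inner[declared < 941] → mid
parcel=L70: service='air' → inner[length_cm >= 112] → minor
parcel=L81: service='economy' → outer ELSE → major
parcel=L95: service='air' → inner[length_cm >= 86] → flag
parcel=L96: service='air' → inner[length_cm >= 112] → minor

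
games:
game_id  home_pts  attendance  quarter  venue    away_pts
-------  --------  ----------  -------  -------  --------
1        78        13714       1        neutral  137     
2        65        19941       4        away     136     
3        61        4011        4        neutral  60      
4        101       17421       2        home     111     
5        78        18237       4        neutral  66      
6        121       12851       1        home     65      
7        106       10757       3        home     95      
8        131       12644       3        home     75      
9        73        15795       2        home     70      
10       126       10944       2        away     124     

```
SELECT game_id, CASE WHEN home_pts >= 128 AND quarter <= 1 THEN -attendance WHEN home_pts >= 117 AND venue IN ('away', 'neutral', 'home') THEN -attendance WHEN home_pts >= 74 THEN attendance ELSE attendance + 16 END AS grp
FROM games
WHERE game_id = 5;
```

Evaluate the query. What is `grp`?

game_id = 5: home_pts=78, attendance=18237, quarter=4, venue=neutral, away_pts=66.
home_pts >= 128 AND quarter <= 1 → false
home_pts >= 117 AND venue IN ('away', 'neutral', 'home') → false
home_pts >= 74 → true → 18237

18237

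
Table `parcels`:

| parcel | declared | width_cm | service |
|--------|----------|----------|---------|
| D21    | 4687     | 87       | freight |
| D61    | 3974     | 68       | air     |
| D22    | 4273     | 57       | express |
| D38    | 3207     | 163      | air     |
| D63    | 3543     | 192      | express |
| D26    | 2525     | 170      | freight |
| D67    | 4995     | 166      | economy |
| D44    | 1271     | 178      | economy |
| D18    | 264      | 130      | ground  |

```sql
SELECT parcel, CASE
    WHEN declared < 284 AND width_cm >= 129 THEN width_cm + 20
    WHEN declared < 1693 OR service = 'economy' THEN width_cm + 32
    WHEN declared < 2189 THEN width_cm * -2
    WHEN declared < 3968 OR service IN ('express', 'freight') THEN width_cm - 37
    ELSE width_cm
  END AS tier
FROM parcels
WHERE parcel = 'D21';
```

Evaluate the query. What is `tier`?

50

parcel = D21: declared=4687, width_cm=87, service=freight.
declared < 284 AND width_cm >= 129 → false
declared < 1693 OR service = 'economy' → false
declared < 2189 → false
declared < 3968 OR service IN ('express', 'freight') → true → 50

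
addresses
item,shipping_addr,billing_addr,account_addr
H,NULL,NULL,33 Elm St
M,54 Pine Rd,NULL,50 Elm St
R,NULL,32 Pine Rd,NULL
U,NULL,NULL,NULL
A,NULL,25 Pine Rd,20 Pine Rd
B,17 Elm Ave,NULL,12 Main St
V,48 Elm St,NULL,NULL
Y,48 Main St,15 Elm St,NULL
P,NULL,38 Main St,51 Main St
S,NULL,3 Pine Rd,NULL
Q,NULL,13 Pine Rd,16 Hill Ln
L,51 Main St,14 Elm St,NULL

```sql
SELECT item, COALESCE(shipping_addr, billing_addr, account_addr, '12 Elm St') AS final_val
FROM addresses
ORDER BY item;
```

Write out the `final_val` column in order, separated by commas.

25 Pine Rd, 17 Elm Ave, 33 Elm St, 51 Main St, 54 Pine Rd, 38 Main St, 13 Pine Rd, 32 Pine Rd, 3 Pine Rd, 12 Elm St, 48 Elm St, 48 Main St

item=A: shipping_addr=NULL, billing_addr=25 Pine Rd → 25 Pine Rd
item=B: shipping_addr=17 Elm Ave → 17 Elm Ave
item=H: shipping_addr=NULL, billing_addr=NULL, account_addr=33 Elm St → 33 Elm St
item=L: shipping_addr=51 Main St → 51 Main St
item=M: shipping_addr=54 Pine Rd → 54 Pine Rd
item=P: shipping_addr=NULL, billing_addr=38 Main St → 38 Main St
item=Q: shipping_addr=NULL, billing_addr=13 Pine Rd → 13 Pine Rd
item=R: shipping_addr=NULL, billing_addr=32 Pine Rd → 32 Pine Rd
item=S: shipping_addr=NULL, billing_addr=3 Pine Rd → 3 Pine Rd
item=U: shipping_addr=NULL, billing_addr=NULL, account_addr=NULL, → literal 12 Elm St → 12 Elm St
item=V: shipping_addr=48 Elm St → 48 Elm St
item=Y: shipping_addr=48 Main St → 48 Main St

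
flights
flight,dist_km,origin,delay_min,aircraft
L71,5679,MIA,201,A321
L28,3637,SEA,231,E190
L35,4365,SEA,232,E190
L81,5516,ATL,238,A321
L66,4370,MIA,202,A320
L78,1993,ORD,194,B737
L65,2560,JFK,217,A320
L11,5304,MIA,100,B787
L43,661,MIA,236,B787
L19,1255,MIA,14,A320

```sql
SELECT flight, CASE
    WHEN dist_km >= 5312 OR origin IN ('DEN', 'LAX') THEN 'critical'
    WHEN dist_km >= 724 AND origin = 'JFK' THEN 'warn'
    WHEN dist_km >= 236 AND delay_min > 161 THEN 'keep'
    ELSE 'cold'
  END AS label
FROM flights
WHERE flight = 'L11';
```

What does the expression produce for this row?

flight = L11: dist_km=5304, origin=MIA, delay_min=100, aircraft=B787.
dist_km >= 5312 OR origin IN ('DEN', 'LAX') → false
dist_km >= 724 AND origin = 'JFK' → false
dist_km >= 236 AND delay_min > 161 → false
No prior WHEN matched → ELSE → cold

cold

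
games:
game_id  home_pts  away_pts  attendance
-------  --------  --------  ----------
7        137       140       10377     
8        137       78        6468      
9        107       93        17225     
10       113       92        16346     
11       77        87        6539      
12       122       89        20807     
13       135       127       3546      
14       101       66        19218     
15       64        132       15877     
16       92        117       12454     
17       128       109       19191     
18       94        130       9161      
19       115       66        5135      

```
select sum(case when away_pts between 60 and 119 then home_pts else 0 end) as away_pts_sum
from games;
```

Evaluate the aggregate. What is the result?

game_id=7: ✗
game_id=8: ✓ → 137
game_id=9: ✓ → 107
game_id=10: ✓ → 113
game_id=11: ✓ → 77
game_id=12: ✓ → 122
game_id=13: ✗
game_id=14: ✓ → 101
game_id=15: ✗
game_id=16: ✓ → 92
game_id=17: ✓ → 128
game_id=18: ✗
game_id=19: ✓ → 115
away_pts_sum = 137 + 107 + 113 + 77 + 122 + 101 + 92 + 128 + 115 = 992

992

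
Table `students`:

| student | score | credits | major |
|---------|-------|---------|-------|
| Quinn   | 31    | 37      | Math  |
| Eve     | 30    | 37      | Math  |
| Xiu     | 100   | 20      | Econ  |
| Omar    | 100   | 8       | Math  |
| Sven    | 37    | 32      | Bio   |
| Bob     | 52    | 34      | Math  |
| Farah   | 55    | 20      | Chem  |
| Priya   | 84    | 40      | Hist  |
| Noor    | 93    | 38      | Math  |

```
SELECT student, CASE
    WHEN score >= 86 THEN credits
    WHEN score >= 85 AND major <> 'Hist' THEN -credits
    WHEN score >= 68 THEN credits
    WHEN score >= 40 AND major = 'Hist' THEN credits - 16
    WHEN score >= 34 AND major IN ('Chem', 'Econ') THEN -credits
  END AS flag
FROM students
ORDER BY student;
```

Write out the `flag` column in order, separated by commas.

student=Bob: (no match → NULL) → NULL
student=Eve: (no match → NULL) → NULL
student=Farah: score >= 34 AND major IN ('Chem', 'Econ') → -20
student=Noor: score >= 86 → 38
student=Omar: score >= 86 → 8
student=Priya: score >= 68 → 40
student=Quinn: (no match → NULL) → NULL
student=Sven: (no match → NULL) → NULL
student=Xiu: score >= 86 → 20

NULL, NULL, -20, 38, 8, 40, NULL, NULL, 20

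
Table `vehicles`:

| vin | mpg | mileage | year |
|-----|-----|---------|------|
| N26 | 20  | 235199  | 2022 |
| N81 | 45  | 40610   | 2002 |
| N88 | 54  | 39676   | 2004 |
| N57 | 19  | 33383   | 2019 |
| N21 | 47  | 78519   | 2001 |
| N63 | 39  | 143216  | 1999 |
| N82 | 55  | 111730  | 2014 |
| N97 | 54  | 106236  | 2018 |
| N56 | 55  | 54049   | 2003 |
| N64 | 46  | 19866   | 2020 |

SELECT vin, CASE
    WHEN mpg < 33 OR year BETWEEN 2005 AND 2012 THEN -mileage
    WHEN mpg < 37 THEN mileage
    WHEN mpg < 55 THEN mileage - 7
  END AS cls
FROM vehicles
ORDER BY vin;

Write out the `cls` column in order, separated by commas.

vin=N21: mpg < 55 → 78512
vin=N26: mpg < 33 OR year BETWEEN 2005 AND 2012 → -235199
vin=N56: (no match → NULL) → NULL
vin=N57: mpg < 33 OR year BETWEEN 2005 AND 2012 → -33383
vin=N63: mpg < 55 → 143209
vin=N64: mpg < 55 → 19859
vin=N81: mpg < 55 → 40603
vin=N82: (no match → NULL) → NULL
vin=N88: mpg < 55 → 39669
vin=N97: mpg < 55 → 106229

78512, -235199, NULL, -33383, 143209, 19859, 40603, NULL, 39669, 106229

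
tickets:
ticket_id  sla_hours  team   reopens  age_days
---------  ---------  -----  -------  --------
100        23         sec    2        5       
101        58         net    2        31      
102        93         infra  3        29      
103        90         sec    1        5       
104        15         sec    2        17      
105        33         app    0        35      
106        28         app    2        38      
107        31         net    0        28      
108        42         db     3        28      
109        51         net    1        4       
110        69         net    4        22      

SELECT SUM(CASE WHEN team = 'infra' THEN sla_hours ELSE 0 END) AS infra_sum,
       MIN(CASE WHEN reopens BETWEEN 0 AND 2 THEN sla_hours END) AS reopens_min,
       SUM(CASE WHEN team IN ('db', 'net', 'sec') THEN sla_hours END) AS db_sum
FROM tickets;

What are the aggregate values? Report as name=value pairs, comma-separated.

infra_sum=93, reopens_min=15, db_sum=379

[infra_sum: team = 'infra']
ticket_id=100: ✗
ticket_id=101: ✗
ticket_id=102: ✓ → 93
ticket_id=103: ✗
ticket_id=104: ✗
ticket_id=105: ✗
ticket_id=106: ✗
ticket_id=107: ✗
ticket_id=108: ✗
ticket_id=109: ✗
ticket_id=110: ✗
infra_sum = 93
—
[reopens_min: reopens BETWEEN 0 AND 2]
ticket_id=100: ✓ → 23
ticket_id=101: ✓ → 58
ticket_id=102: ✗
ticket_id=103: ✓ → 90
ticket_id=104: ✓ → 15
ticket_id=105: ✓ → 33
ticket_id=106: ✓ → 28
ticket_id=107: ✓ → 31
ticket_id=108: ✗
ticket_id=109: ✓ → 51
ticket_id=110: ✗
reopens_min = MIN(23, 58, 90, 15, 33, 28, 31, 51) = 15
—
[db_sum: team IN ('db', 'net', 'sec')]
ticket_id=100: ✓ → 23
ticket_id=101: ✓ → 58
ticket_id=102: ✗
ticket_id=103: ✓ → 90
ticket_id=104: ✓ → 15
ticket_id=105: ✗
ticket_id=106: ✗
ticket_id=107: ✓ → 31
ticket_id=108: ✓ → 42
ticket_id=109: ✓ → 51
ticket_id=110: ✓ → 69
db_sum = 23 + 58 + 90 + 15 + 31 + 42 + 51 + 69 = 379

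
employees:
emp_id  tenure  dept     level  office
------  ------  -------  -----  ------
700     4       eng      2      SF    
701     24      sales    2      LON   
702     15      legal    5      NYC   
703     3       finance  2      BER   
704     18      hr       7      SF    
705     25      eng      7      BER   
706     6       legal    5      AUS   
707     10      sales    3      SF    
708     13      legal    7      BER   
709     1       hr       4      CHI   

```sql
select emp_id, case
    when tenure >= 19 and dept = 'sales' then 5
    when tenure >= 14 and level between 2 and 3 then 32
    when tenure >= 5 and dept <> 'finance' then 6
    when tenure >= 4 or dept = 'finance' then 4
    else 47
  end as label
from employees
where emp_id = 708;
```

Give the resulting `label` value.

6

emp_id = 708: tenure=13, dept=legal, level=7, office=BER.
tenure >= 19 and dept = 'sales' → false
tenure >= 14 and level between 2 and 3 → false
tenure >= 5 and dept <> 'finance' → true → 6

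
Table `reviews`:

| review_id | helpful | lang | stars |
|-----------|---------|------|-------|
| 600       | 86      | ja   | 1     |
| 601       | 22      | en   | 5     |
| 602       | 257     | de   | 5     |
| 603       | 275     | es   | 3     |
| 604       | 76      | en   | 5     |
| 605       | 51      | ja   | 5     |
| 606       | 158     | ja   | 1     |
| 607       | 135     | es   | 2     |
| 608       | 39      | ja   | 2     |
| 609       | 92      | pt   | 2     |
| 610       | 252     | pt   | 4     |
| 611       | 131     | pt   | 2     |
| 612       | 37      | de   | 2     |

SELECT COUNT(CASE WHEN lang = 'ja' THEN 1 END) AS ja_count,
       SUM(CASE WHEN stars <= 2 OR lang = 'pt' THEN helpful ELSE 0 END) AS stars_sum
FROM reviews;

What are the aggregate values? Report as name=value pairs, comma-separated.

[ja_count: lang = 'ja']
review_id=600: ✓ → 1
review_id=601: ✗
review_id=602: ✗
review_id=603: ✗
review_id=604: ✗
review_id=605: ✓ → 1
review_id=606: ✓ → 1
review_id=607: ✗
review_id=608: ✓ → 1
review_id=609: ✗
review_id=610: ✗
review_id=611: ✗
review_id=612: ✗
ja_count = COUNT(1, 1, 1, 1) = 4
—
[stars_sum: stars <= 2 OR lang = 'pt']
review_id=600: ✓ → 86
review_id=601: ✗
review_id=602: ✗
review_id=603: ✗
review_id=604: ✗
review_id=605: ✗
review_id=606: ✓ → 158
review_id=607: ✓ → 135
review_id=608: ✓ → 39
review_id=609: ✓ → 92
review_id=610: ✓ → 252
review_id=611: ✓ → 131
review_id=612: ✓ → 37
stars_sum = 86 + 158 + 135 + 39 + 92 + 252 + 131 + 37 = 930

ja_count=4, stars_sum=930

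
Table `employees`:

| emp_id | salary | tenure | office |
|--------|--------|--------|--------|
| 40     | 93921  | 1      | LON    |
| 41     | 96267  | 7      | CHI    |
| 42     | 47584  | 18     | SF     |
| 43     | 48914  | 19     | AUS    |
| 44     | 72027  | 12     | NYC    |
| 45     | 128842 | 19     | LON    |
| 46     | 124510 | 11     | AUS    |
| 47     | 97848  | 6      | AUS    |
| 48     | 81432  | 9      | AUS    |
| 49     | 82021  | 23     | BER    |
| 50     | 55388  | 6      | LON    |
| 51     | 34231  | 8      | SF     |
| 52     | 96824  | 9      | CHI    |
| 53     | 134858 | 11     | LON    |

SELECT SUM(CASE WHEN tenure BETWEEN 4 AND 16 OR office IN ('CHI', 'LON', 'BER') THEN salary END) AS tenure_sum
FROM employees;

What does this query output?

emp_id=40: ✓ → 93921
emp_id=41: ✓ → 96267
emp_id=42: ✗
emp_id=43: ✗
emp_id=44: ✓ → 72027
emp_id=45: ✓ → 128842
emp_id=46: ✓ → 124510
emp_id=47: ✓ → 97848
emp_id=48: ✓ → 81432
emp_id=49: ✓ → 82021
emp_id=50: ✓ → 55388
emp_id=51: ✓ → 34231
emp_id=52: ✓ → 96824
emp_id=53: ✓ → 134858
tenure_sum = 93921 + 96267 + 72027 + 128842 + 124510 + 97848 + 81432 + 82021 + 55388 + 34231 + 96824 + 134858 = 1098169

1098169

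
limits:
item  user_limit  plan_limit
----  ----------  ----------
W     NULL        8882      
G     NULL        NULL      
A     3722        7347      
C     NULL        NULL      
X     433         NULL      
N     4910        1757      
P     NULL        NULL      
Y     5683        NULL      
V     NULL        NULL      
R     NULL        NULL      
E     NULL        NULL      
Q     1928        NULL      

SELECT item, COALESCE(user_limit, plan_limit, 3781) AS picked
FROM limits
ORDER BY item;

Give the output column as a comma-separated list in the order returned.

item=A: user_limit=3722 → 3722
item=C: user_limit=NULL, plan_limit=NULL, → literal 3781 → 3781
item=E: user_limit=NULL, plan_limit=NULL, → literal 3781 → 3781
item=G: user_limit=NULL, plan_limit=NULL, → literal 3781 → 3781
item=N: user_limit=4910 → 4910
item=P: user_limit=NULL, plan_limit=NULL, → literal 3781 → 3781
item=Q: user_limit=1928 → 1928
item=R: user_limit=NULL, plan_limit=NULL, → literal 3781 → 3781
item=V: user_limit=NULL, plan_limit=NULL, → literal 3781 → 3781
item=W: user_limit=NULL, plan_limit=8882 → 8882
item=X: user_limit=433 → 433
item=Y: user_limit=5683 → 5683

3722, 3781, 3781, 3781, 4910, 3781, 1928, 3781, 3781, 8882, 433, 5683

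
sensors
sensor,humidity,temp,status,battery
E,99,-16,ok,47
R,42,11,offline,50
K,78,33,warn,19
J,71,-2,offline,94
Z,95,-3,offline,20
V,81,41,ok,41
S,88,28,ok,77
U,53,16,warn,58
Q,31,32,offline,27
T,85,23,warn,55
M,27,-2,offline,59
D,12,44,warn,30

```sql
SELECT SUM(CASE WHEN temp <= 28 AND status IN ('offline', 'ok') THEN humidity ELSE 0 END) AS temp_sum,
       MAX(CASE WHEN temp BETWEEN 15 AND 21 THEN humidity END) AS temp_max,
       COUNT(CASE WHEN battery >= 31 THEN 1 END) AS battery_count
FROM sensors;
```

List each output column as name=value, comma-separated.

[temp_sum: temp <= 28 AND status IN ('offline', 'ok')]
sensor=E: ✓ → 99
sensor=R: ✓ → 42
sensor=K: ✗
sensor=J: ✓ → 71
sensor=Z: ✓ → 95
sensor=V: ✗
sensor=S: ✓ → 88
sensor=U: ✗
sensor=Q: ✗
sensor=T: ✗
sensor=M: ✓ → 27
sensor=D: ✗
temp_sum = 99 + 42 + 71 + 95 + 88 + 27 = 422
—
[temp_max: temp BETWEEN 15 AND 21]
sensor=E: ✗
sensor=R: ✗
sensor=K: ✗
sensor=J: ✗
sensor=Z: ✗
sensor=V: ✗
sensor=S: ✗
sensor=U: ✓ → 53
sensor=Q: ✗
sensor=T: ✗
sensor=M: ✗
sensor=D: ✗
temp_max = MAX(53) = 53
—
[battery_count: battery >= 31]
sensor=E: ✓ → 1
sensor=R: ✓ → 1
sensor=K: ✗
sensor=J: ✓ → 1
sensor=Z: ✗
sensor=V: ✓ → 1
sensor=S: ✓ → 1
sensor=U: ✓ → 1
sensor=Q: ✗
sensor=T: ✓ → 1
sensor=M: ✓ → 1
sensor=D: ✗
battery_count = COUNT(1, 1, 1, 1, 1, 1, 1, 1) = 8

temp_sum=422, temp_max=53, battery_count=8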